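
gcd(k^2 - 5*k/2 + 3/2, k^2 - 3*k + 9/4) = k - 3/2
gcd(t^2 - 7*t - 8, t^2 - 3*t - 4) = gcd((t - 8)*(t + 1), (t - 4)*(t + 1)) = t + 1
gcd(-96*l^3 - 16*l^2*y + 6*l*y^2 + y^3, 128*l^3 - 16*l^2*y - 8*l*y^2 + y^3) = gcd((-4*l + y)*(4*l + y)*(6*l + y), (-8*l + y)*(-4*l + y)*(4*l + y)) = -16*l^2 + y^2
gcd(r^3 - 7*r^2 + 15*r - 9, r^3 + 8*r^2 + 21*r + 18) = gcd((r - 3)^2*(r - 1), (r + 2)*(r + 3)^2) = 1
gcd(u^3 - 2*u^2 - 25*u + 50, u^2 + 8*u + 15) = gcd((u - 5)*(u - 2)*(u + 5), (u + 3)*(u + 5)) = u + 5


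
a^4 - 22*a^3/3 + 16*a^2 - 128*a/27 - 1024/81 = (a - 8/3)^3*(a + 2/3)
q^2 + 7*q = q*(q + 7)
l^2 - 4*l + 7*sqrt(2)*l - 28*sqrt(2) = (l - 4)*(l + 7*sqrt(2))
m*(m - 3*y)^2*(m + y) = m^4 - 5*m^3*y + 3*m^2*y^2 + 9*m*y^3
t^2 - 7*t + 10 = (t - 5)*(t - 2)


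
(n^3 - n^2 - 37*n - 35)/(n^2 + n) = n - 2 - 35/n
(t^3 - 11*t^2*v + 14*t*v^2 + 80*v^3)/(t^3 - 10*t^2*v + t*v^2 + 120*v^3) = (t + 2*v)/(t + 3*v)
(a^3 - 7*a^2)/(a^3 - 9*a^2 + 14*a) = a/(a - 2)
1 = 1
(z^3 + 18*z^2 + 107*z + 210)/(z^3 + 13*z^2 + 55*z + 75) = (z^2 + 13*z + 42)/(z^2 + 8*z + 15)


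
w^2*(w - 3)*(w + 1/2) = w^4 - 5*w^3/2 - 3*w^2/2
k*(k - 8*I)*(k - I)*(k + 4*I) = k^4 - 5*I*k^3 + 28*k^2 - 32*I*k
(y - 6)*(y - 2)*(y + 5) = y^3 - 3*y^2 - 28*y + 60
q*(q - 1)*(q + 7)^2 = q^4 + 13*q^3 + 35*q^2 - 49*q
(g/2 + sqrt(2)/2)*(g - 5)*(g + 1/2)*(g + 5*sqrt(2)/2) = g^4/2 - 9*g^3/4 + 7*sqrt(2)*g^3/4 - 63*sqrt(2)*g^2/8 + 5*g^2/4 - 45*g/4 - 35*sqrt(2)*g/8 - 25/4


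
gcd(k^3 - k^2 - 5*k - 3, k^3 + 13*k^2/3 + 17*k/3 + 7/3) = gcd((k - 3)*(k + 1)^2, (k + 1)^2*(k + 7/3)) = k^2 + 2*k + 1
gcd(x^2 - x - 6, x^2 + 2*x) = x + 2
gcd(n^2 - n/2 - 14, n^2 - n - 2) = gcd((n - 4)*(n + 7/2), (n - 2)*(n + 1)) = 1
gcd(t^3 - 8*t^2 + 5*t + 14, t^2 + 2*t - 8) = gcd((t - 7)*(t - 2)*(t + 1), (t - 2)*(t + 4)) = t - 2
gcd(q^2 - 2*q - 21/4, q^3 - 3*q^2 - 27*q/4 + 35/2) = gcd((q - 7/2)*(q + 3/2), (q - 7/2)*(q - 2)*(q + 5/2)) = q - 7/2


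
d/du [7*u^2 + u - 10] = 14*u + 1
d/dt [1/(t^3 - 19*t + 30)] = (19 - 3*t^2)/(t^3 - 19*t + 30)^2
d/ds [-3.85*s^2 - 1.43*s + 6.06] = -7.7*s - 1.43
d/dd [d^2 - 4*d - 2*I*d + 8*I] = 2*d - 4 - 2*I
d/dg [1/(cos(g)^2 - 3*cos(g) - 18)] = (2*cos(g) - 3)*sin(g)/(sin(g)^2 + 3*cos(g) + 17)^2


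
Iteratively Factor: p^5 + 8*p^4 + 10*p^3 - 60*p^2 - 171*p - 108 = (p + 1)*(p^4 + 7*p^3 + 3*p^2 - 63*p - 108) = (p + 1)*(p + 3)*(p^3 + 4*p^2 - 9*p - 36) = (p + 1)*(p + 3)*(p + 4)*(p^2 - 9) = (p + 1)*(p + 3)^2*(p + 4)*(p - 3)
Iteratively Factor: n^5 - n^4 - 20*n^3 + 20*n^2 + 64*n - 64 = (n - 4)*(n^4 + 3*n^3 - 8*n^2 - 12*n + 16) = (n - 4)*(n - 2)*(n^3 + 5*n^2 + 2*n - 8) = (n - 4)*(n - 2)*(n + 2)*(n^2 + 3*n - 4) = (n - 4)*(n - 2)*(n - 1)*(n + 2)*(n + 4)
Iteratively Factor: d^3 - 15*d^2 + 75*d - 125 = (d - 5)*(d^2 - 10*d + 25) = (d - 5)^2*(d - 5)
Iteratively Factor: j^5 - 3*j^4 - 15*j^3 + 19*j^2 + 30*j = (j - 5)*(j^4 + 2*j^3 - 5*j^2 - 6*j) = j*(j - 5)*(j^3 + 2*j^2 - 5*j - 6) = j*(j - 5)*(j + 3)*(j^2 - j - 2) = j*(j - 5)*(j + 1)*(j + 3)*(j - 2)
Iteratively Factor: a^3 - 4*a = (a + 2)*(a^2 - 2*a) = a*(a + 2)*(a - 2)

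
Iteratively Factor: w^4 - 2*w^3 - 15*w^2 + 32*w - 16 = (w - 4)*(w^3 + 2*w^2 - 7*w + 4) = (w - 4)*(w - 1)*(w^2 + 3*w - 4) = (w - 4)*(w - 1)*(w + 4)*(w - 1)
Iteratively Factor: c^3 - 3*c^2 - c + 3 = (c - 1)*(c^2 - 2*c - 3) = (c - 1)*(c + 1)*(c - 3)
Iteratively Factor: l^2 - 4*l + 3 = (l - 3)*(l - 1)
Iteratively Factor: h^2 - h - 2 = (h - 2)*(h + 1)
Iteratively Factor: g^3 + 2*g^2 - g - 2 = (g + 1)*(g^2 + g - 2) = (g + 1)*(g + 2)*(g - 1)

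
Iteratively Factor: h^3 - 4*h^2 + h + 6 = (h + 1)*(h^2 - 5*h + 6) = (h - 2)*(h + 1)*(h - 3)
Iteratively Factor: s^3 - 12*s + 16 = (s + 4)*(s^2 - 4*s + 4) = (s - 2)*(s + 4)*(s - 2)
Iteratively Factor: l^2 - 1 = (l + 1)*(l - 1)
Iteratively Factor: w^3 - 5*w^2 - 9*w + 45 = (w - 5)*(w^2 - 9) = (w - 5)*(w + 3)*(w - 3)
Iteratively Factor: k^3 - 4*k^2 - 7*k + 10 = (k - 1)*(k^2 - 3*k - 10) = (k - 1)*(k + 2)*(k - 5)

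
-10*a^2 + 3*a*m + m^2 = (-2*a + m)*(5*a + m)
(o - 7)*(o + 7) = o^2 - 49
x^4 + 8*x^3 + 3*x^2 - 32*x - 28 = (x - 2)*(x + 1)*(x + 2)*(x + 7)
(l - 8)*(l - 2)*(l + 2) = l^3 - 8*l^2 - 4*l + 32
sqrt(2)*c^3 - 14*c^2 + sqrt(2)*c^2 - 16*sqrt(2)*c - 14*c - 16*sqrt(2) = (c - 8*sqrt(2))*(c + sqrt(2))*(sqrt(2)*c + sqrt(2))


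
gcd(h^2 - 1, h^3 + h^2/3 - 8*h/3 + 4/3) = h - 1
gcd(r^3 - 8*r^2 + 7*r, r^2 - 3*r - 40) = 1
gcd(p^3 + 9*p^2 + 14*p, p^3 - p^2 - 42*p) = p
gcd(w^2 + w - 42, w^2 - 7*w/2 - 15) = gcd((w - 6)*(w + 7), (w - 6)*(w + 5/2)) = w - 6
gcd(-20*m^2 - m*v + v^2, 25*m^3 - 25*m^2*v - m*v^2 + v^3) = -5*m + v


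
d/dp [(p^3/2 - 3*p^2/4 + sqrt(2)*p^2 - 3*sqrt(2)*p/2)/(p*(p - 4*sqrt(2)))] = (p^2 - 8*sqrt(2)*p - 16 + 9*sqrt(2))/(2*(p^2 - 8*sqrt(2)*p + 32))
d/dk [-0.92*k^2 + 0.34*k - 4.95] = 0.34 - 1.84*k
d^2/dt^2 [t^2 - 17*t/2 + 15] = 2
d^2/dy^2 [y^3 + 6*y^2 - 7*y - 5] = 6*y + 12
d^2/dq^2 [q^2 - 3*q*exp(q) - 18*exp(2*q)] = -3*q*exp(q) - 72*exp(2*q) - 6*exp(q) + 2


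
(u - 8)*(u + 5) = u^2 - 3*u - 40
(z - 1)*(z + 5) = z^2 + 4*z - 5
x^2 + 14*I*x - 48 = (x + 6*I)*(x + 8*I)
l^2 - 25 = (l - 5)*(l + 5)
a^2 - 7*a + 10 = (a - 5)*(a - 2)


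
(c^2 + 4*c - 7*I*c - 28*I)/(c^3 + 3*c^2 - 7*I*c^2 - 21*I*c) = (c + 4)/(c*(c + 3))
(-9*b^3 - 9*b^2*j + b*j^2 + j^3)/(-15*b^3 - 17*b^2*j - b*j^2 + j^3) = (3*b - j)/(5*b - j)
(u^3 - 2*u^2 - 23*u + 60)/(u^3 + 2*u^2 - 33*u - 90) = (u^2 - 7*u + 12)/(u^2 - 3*u - 18)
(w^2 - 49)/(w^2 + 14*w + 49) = (w - 7)/(w + 7)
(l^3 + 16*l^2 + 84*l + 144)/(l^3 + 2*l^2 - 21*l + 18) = (l^2 + 10*l + 24)/(l^2 - 4*l + 3)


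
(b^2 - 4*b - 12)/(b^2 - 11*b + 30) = (b + 2)/(b - 5)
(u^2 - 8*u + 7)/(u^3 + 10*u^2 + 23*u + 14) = (u^2 - 8*u + 7)/(u^3 + 10*u^2 + 23*u + 14)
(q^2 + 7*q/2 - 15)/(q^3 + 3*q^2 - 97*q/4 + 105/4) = 2*(q + 6)/(2*q^2 + 11*q - 21)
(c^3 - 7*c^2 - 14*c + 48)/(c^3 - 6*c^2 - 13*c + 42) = (c - 8)/(c - 7)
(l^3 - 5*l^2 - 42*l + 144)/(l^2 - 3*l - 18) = (-l^3 + 5*l^2 + 42*l - 144)/(-l^2 + 3*l + 18)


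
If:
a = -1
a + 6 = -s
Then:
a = -1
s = -5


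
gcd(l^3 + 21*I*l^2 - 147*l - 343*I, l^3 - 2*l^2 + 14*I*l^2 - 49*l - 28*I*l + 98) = l^2 + 14*I*l - 49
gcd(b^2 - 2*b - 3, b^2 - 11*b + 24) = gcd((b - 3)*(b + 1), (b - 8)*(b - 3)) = b - 3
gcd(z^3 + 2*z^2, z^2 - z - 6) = z + 2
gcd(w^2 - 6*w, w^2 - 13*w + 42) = w - 6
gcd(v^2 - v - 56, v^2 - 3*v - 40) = v - 8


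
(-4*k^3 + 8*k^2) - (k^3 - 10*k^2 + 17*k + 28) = -5*k^3 + 18*k^2 - 17*k - 28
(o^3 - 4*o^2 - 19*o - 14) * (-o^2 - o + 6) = -o^5 + 3*o^4 + 29*o^3 + 9*o^2 - 100*o - 84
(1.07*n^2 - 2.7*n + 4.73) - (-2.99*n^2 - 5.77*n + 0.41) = 4.06*n^2 + 3.07*n + 4.32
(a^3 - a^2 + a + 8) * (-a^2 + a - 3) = -a^5 + 2*a^4 - 5*a^3 - 4*a^2 + 5*a - 24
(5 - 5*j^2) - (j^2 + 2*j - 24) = -6*j^2 - 2*j + 29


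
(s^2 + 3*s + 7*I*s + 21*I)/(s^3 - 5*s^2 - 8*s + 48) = (s + 7*I)/(s^2 - 8*s + 16)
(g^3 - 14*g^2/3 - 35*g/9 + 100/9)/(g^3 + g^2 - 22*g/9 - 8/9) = (3*g^2 - 10*g - 25)/(3*g^2 + 7*g + 2)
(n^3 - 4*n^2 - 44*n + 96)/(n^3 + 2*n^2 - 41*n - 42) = (n^3 - 4*n^2 - 44*n + 96)/(n^3 + 2*n^2 - 41*n - 42)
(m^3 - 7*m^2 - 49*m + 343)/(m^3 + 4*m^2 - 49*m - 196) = (m - 7)/(m + 4)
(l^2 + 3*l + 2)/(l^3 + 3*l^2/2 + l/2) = 2*(l + 2)/(l*(2*l + 1))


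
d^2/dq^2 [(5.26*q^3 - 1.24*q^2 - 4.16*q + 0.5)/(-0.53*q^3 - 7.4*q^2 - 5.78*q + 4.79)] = (41.9560719999999*q^6 + 103.692168*q^5 - 86.8267200000006*q^4 - 387.611304*q^3 + 1090.756416*q^2 + 24.6842640000001*q + 218.396152)/(0.148877*q^9 + 6.23598*q^8 + 91.939206*q^7 + 537.202427*q^6 + 889.939476*q^5 - 133.276836*q^4 - 999.685609*q^3 + 29.280312*q^2 + 397.850694*q - 109.902239)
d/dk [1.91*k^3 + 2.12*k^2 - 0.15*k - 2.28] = 5.73*k^2 + 4.24*k - 0.15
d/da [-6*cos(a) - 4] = 6*sin(a)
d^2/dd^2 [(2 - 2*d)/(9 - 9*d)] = 0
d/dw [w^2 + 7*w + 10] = 2*w + 7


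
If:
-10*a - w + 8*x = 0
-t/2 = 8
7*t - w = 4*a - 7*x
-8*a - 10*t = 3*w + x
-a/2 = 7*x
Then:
No Solution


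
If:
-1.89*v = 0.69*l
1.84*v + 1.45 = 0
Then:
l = 2.16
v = -0.79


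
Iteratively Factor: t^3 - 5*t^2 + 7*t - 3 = (t - 1)*(t^2 - 4*t + 3) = (t - 1)^2*(t - 3)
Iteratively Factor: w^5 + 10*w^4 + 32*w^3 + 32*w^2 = (w + 4)*(w^4 + 6*w^3 + 8*w^2) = (w + 2)*(w + 4)*(w^3 + 4*w^2) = w*(w + 2)*(w + 4)*(w^2 + 4*w) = w*(w + 2)*(w + 4)^2*(w)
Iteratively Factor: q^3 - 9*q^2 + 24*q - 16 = (q - 4)*(q^2 - 5*q + 4) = (q - 4)^2*(q - 1)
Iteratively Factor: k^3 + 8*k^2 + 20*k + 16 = (k + 4)*(k^2 + 4*k + 4) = (k + 2)*(k + 4)*(k + 2)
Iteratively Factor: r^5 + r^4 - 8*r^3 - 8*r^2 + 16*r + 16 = (r - 2)*(r^4 + 3*r^3 - 2*r^2 - 12*r - 8) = (r - 2)^2*(r^3 + 5*r^2 + 8*r + 4) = (r - 2)^2*(r + 2)*(r^2 + 3*r + 2) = (r - 2)^2*(r + 2)^2*(r + 1)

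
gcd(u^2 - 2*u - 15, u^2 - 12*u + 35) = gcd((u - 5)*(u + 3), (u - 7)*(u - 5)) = u - 5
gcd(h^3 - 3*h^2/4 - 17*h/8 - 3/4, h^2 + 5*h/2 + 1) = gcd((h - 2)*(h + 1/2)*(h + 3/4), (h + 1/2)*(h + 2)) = h + 1/2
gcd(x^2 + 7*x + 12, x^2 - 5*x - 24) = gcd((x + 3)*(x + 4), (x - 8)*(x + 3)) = x + 3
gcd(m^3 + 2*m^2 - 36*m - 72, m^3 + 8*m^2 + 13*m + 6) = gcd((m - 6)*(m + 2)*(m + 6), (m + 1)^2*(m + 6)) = m + 6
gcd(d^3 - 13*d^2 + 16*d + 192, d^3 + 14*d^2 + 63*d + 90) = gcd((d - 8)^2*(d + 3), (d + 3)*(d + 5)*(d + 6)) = d + 3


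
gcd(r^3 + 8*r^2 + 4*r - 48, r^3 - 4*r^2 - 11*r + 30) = r - 2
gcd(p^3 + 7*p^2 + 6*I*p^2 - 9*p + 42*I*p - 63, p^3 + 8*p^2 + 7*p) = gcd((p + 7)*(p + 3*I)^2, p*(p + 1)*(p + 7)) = p + 7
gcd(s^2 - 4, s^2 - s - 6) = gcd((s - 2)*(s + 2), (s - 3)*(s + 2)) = s + 2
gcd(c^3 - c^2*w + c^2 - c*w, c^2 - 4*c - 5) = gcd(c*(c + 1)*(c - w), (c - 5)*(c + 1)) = c + 1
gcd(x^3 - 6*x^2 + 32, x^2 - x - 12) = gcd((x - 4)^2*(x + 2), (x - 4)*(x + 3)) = x - 4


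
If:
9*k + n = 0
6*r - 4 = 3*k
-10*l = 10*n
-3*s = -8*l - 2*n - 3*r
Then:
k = 2*s/37 - 4/111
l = 18*s/37 - 12/37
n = 12/37 - 18*s/37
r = s/37 + 24/37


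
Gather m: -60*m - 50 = -60*m - 50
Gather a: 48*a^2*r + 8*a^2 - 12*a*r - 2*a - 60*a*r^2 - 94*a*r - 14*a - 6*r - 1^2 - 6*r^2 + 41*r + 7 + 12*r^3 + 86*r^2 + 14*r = a^2*(48*r + 8) + a*(-60*r^2 - 106*r - 16) + 12*r^3 + 80*r^2 + 49*r + 6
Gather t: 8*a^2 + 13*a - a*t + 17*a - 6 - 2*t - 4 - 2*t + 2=8*a^2 + 30*a + t*(-a - 4) - 8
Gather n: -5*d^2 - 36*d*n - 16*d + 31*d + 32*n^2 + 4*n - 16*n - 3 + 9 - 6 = -5*d^2 + 15*d + 32*n^2 + n*(-36*d - 12)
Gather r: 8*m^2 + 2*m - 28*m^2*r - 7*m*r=8*m^2 + 2*m + r*(-28*m^2 - 7*m)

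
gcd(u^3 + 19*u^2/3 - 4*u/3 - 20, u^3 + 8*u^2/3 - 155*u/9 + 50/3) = u^2 + 13*u/3 - 10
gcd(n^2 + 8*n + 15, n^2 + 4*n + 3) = n + 3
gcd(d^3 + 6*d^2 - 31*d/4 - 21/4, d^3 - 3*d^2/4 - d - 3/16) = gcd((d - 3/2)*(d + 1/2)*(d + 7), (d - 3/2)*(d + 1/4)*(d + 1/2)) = d^2 - d - 3/4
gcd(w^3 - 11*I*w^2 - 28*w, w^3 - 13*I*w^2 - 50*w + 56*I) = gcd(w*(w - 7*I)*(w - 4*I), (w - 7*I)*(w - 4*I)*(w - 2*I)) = w^2 - 11*I*w - 28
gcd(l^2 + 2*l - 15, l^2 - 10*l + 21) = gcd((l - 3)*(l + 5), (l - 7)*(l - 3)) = l - 3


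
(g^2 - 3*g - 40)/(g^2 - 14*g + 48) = (g + 5)/(g - 6)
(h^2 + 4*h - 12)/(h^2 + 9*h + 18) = (h - 2)/(h + 3)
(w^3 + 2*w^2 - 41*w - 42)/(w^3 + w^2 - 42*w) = (w + 1)/w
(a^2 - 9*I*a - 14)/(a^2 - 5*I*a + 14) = (a - 2*I)/(a + 2*I)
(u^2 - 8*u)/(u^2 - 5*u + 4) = u*(u - 8)/(u^2 - 5*u + 4)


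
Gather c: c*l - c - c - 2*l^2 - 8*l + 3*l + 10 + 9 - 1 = c*(l - 2) - 2*l^2 - 5*l + 18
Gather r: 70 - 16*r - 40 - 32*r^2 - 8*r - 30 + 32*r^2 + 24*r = 0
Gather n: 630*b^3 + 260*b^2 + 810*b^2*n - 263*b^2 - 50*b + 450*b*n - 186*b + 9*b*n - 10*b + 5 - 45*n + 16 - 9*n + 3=630*b^3 - 3*b^2 - 246*b + n*(810*b^2 + 459*b - 54) + 24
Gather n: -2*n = -2*n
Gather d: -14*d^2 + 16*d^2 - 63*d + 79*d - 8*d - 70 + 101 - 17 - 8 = 2*d^2 + 8*d + 6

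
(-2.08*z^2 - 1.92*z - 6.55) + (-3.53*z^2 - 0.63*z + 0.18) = -5.61*z^2 - 2.55*z - 6.37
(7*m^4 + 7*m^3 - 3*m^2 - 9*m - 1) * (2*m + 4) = 14*m^5 + 42*m^4 + 22*m^3 - 30*m^2 - 38*m - 4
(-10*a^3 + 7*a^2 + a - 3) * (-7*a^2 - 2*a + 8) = 70*a^5 - 29*a^4 - 101*a^3 + 75*a^2 + 14*a - 24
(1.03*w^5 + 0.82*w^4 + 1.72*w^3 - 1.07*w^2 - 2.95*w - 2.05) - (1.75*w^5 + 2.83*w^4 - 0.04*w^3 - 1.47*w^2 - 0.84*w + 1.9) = -0.72*w^5 - 2.01*w^4 + 1.76*w^3 + 0.4*w^2 - 2.11*w - 3.95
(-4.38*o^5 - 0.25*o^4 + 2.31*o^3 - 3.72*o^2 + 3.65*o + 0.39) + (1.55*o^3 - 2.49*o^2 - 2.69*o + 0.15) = -4.38*o^5 - 0.25*o^4 + 3.86*o^3 - 6.21*o^2 + 0.96*o + 0.54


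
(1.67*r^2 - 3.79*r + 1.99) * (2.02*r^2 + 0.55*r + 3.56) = 3.3734*r^4 - 6.7373*r^3 + 7.8805*r^2 - 12.3979*r + 7.0844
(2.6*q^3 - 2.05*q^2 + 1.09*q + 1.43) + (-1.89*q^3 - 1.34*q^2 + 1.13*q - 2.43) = 0.71*q^3 - 3.39*q^2 + 2.22*q - 1.0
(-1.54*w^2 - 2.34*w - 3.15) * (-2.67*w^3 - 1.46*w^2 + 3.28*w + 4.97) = 4.1118*w^5 + 8.4962*w^4 + 6.7757*w^3 - 10.73*w^2 - 21.9618*w - 15.6555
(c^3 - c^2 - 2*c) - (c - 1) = c^3 - c^2 - 3*c + 1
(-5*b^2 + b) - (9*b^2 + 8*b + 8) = -14*b^2 - 7*b - 8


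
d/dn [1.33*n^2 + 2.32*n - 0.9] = 2.66*n + 2.32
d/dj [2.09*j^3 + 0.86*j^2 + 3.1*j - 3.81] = 6.27*j^2 + 1.72*j + 3.1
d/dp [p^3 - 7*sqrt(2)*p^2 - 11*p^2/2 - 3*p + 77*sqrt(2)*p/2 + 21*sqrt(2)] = 3*p^2 - 14*sqrt(2)*p - 11*p - 3 + 77*sqrt(2)/2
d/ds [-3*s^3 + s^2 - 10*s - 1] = -9*s^2 + 2*s - 10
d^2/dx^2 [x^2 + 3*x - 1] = 2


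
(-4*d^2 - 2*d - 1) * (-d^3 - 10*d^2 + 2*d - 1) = 4*d^5 + 42*d^4 + 13*d^3 + 10*d^2 + 1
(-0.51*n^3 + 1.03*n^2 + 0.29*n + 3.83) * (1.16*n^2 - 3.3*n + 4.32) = -0.5916*n^5 + 2.8778*n^4 - 5.2658*n^3 + 7.9354*n^2 - 11.3862*n + 16.5456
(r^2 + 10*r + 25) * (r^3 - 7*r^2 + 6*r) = r^5 + 3*r^4 - 39*r^3 - 115*r^2 + 150*r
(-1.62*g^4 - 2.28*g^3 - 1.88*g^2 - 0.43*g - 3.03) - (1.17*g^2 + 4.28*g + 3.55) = -1.62*g^4 - 2.28*g^3 - 3.05*g^2 - 4.71*g - 6.58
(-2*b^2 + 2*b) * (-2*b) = 4*b^3 - 4*b^2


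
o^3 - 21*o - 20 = (o - 5)*(o + 1)*(o + 4)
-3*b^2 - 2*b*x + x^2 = (-3*b + x)*(b + x)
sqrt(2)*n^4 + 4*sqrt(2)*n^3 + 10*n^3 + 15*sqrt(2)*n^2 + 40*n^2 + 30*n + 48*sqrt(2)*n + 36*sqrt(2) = (n + 3)*(n + 2*sqrt(2))*(n + 3*sqrt(2))*(sqrt(2)*n + sqrt(2))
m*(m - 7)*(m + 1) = m^3 - 6*m^2 - 7*m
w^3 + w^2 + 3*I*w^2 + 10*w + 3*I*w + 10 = (w + 1)*(w - 2*I)*(w + 5*I)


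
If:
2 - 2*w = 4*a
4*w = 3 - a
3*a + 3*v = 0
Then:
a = 1/7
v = -1/7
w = 5/7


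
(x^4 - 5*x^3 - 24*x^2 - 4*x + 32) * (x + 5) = x^5 - 49*x^3 - 124*x^2 + 12*x + 160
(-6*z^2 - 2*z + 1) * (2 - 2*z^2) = 12*z^4 + 4*z^3 - 14*z^2 - 4*z + 2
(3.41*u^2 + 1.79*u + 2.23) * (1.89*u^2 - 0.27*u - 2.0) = 6.4449*u^4 + 2.4624*u^3 - 3.0886*u^2 - 4.1821*u - 4.46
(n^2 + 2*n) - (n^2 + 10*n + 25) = -8*n - 25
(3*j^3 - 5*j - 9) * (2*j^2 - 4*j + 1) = 6*j^5 - 12*j^4 - 7*j^3 + 2*j^2 + 31*j - 9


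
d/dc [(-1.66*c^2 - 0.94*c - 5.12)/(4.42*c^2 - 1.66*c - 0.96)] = (6.9104*c^2 + 48.448*c - 7.5968)/(19.5364*c^4 - 14.6744*c^3 - 5.7308*c^2 + 3.1872*c + 0.9216)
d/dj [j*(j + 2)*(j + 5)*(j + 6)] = 4*j^3 + 39*j^2 + 104*j + 60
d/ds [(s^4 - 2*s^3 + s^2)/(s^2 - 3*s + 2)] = s*(2*s^2 - 7*s + 4)/(s^2 - 4*s + 4)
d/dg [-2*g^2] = -4*g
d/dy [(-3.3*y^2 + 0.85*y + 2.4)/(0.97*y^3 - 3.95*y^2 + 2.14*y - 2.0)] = (3.201*y^4 - 1.649*y^3 - 10.6885*y^2 + 32.16*y - 6.836)/(0.9409*y^6 - 7.663*y^5 + 19.7541*y^4 - 20.786*y^3 + 20.3796*y^2 - 8.56*y + 4.0)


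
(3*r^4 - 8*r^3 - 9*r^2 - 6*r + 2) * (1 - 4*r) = -12*r^5 + 35*r^4 + 28*r^3 + 15*r^2 - 14*r + 2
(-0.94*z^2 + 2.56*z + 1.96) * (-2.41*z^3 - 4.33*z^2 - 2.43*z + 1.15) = 2.2654*z^5 - 2.0994*z^4 - 13.5242*z^3 - 15.7886*z^2 - 1.8188*z + 2.254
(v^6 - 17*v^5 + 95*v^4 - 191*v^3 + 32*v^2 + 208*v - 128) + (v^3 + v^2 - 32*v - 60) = v^6 - 17*v^5 + 95*v^4 - 190*v^3 + 33*v^2 + 176*v - 188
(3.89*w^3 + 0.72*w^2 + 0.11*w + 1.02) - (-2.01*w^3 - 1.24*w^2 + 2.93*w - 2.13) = 5.9*w^3 + 1.96*w^2 - 2.82*w + 3.15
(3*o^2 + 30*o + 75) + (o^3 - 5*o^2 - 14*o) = o^3 - 2*o^2 + 16*o + 75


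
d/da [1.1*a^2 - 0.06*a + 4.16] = 2.2*a - 0.06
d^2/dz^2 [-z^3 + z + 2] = -6*z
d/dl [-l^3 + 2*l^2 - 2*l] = -3*l^2 + 4*l - 2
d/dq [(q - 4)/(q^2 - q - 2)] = (q^2 - q - (q - 4)*(2*q - 1) - 2)/(-q^2 + q + 2)^2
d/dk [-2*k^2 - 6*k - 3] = -4*k - 6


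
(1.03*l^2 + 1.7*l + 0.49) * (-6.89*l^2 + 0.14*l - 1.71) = -7.0967*l^4 - 11.5688*l^3 - 4.8994*l^2 - 2.8384*l - 0.8379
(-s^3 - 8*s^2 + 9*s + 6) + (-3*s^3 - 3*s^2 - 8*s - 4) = -4*s^3 - 11*s^2 + s + 2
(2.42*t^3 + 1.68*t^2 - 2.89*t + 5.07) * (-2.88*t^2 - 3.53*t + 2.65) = -6.9696*t^5 - 13.381*t^4 + 8.8058*t^3 + 0.0521000000000011*t^2 - 25.5556*t + 13.4355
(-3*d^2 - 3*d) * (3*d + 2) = -9*d^3 - 15*d^2 - 6*d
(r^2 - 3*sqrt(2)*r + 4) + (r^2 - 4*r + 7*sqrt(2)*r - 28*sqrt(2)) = 2*r^2 - 4*r + 4*sqrt(2)*r - 28*sqrt(2) + 4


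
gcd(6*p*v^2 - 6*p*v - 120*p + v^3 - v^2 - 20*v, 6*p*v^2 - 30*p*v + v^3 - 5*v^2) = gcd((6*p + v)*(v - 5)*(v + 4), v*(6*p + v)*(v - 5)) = 6*p*v - 30*p + v^2 - 5*v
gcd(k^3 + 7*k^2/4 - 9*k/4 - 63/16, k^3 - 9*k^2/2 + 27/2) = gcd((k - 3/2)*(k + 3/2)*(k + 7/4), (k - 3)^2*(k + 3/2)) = k + 3/2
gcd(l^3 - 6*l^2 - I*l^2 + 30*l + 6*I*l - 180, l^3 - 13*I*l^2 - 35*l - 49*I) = 1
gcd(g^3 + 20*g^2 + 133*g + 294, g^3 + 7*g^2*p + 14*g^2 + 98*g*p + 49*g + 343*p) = g^2 + 14*g + 49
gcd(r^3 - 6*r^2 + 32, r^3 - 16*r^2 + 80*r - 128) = r^2 - 8*r + 16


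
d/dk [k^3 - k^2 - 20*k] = 3*k^2 - 2*k - 20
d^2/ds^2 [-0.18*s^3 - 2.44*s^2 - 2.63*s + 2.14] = -1.08*s - 4.88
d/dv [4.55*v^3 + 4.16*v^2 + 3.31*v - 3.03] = 13.65*v^2 + 8.32*v + 3.31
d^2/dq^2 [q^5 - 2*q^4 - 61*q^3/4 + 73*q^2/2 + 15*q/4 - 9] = 20*q^3 - 24*q^2 - 183*q/2 + 73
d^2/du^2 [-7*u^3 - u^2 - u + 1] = -42*u - 2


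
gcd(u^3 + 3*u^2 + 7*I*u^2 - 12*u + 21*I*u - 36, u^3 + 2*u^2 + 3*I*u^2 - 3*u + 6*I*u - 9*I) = u^2 + u*(3 + 3*I) + 9*I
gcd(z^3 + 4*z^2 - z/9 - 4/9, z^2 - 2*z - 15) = 1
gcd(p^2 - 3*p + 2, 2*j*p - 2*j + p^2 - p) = p - 1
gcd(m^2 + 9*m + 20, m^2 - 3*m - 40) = m + 5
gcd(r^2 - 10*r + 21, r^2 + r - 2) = 1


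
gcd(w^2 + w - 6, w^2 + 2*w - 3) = w + 3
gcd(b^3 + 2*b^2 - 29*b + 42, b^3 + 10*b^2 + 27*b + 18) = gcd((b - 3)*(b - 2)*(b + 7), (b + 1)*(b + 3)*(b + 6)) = 1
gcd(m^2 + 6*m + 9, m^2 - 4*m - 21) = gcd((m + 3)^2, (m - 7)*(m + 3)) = m + 3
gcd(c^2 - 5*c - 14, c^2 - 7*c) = c - 7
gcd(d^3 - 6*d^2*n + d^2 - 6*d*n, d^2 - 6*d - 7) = d + 1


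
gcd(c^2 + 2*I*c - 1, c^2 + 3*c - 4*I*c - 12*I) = 1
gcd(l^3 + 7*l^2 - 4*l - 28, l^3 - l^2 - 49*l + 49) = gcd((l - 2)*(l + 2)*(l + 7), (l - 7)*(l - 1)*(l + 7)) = l + 7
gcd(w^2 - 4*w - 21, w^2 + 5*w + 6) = w + 3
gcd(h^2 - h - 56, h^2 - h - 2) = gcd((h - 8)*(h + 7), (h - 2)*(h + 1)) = 1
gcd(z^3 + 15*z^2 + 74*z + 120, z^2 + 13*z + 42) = z + 6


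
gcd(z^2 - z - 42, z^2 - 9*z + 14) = z - 7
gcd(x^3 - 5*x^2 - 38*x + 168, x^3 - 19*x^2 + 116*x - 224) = x^2 - 11*x + 28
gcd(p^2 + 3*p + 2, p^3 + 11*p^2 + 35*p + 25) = p + 1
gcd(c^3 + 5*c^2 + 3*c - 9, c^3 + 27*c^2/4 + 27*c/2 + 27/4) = c^2 + 6*c + 9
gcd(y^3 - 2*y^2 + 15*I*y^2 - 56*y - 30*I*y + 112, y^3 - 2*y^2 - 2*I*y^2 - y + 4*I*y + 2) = y - 2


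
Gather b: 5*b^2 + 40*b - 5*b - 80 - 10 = 5*b^2 + 35*b - 90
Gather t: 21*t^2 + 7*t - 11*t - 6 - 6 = 21*t^2 - 4*t - 12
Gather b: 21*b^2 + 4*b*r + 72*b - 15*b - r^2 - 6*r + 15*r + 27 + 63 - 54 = 21*b^2 + b*(4*r + 57) - r^2 + 9*r + 36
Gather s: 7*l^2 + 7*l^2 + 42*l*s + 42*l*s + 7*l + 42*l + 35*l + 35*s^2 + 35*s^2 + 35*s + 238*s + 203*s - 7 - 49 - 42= 14*l^2 + 84*l + 70*s^2 + s*(84*l + 476) - 98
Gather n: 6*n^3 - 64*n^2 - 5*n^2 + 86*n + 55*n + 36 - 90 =6*n^3 - 69*n^2 + 141*n - 54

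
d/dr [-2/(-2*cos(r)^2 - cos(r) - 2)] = 2*(4*cos(r) + 1)*sin(r)/(cos(r) + cos(2*r) + 3)^2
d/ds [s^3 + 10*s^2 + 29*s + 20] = 3*s^2 + 20*s + 29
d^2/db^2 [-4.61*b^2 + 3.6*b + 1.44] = -9.22000000000000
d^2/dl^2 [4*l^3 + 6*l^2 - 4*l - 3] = 24*l + 12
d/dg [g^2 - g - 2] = 2*g - 1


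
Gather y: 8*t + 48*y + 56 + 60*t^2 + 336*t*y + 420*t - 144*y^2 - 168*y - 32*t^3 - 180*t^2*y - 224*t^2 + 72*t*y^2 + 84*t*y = -32*t^3 - 164*t^2 + 428*t + y^2*(72*t - 144) + y*(-180*t^2 + 420*t - 120) + 56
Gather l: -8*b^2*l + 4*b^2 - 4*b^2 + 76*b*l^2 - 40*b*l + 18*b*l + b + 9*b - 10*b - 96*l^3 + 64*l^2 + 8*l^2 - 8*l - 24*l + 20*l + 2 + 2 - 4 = -96*l^3 + l^2*(76*b + 72) + l*(-8*b^2 - 22*b - 12)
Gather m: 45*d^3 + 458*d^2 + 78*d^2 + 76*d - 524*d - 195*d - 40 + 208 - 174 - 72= 45*d^3 + 536*d^2 - 643*d - 78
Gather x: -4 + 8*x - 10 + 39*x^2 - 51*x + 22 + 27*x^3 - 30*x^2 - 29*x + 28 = 27*x^3 + 9*x^2 - 72*x + 36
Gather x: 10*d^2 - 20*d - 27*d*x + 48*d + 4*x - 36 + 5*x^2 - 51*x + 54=10*d^2 + 28*d + 5*x^2 + x*(-27*d - 47) + 18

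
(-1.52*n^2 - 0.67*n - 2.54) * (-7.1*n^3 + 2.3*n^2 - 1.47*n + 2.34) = 10.792*n^5 + 1.261*n^4 + 18.7274*n^3 - 8.4139*n^2 + 2.166*n - 5.9436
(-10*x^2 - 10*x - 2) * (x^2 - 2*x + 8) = -10*x^4 + 10*x^3 - 62*x^2 - 76*x - 16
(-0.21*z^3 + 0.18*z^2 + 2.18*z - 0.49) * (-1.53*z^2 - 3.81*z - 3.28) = 0.3213*z^5 + 0.5247*z^4 - 3.3324*z^3 - 8.1465*z^2 - 5.2835*z + 1.6072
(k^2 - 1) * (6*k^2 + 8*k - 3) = 6*k^4 + 8*k^3 - 9*k^2 - 8*k + 3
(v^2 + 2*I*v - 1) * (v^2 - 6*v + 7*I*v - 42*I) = v^4 - 6*v^3 + 9*I*v^3 - 15*v^2 - 54*I*v^2 + 90*v - 7*I*v + 42*I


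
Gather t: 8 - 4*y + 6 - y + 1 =15 - 5*y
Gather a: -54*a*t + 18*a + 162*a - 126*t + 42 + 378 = a*(180 - 54*t) - 126*t + 420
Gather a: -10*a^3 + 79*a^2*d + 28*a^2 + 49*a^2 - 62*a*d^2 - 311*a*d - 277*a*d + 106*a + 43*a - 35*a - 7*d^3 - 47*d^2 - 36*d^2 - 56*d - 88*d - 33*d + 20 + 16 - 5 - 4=-10*a^3 + a^2*(79*d + 77) + a*(-62*d^2 - 588*d + 114) - 7*d^3 - 83*d^2 - 177*d + 27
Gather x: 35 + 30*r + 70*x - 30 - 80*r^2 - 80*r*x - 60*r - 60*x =-80*r^2 - 30*r + x*(10 - 80*r) + 5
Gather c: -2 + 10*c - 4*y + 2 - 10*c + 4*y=0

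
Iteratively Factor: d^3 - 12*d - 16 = (d + 2)*(d^2 - 2*d - 8) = (d + 2)^2*(d - 4)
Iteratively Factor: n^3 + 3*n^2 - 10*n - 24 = (n + 2)*(n^2 + n - 12) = (n - 3)*(n + 2)*(n + 4)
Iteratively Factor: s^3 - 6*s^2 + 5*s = (s - 5)*(s^2 - s) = (s - 5)*(s - 1)*(s)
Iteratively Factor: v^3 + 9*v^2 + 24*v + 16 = (v + 1)*(v^2 + 8*v + 16) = (v + 1)*(v + 4)*(v + 4)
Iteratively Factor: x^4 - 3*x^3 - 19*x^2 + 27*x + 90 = (x - 3)*(x^3 - 19*x - 30) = (x - 5)*(x - 3)*(x^2 + 5*x + 6) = (x - 5)*(x - 3)*(x + 3)*(x + 2)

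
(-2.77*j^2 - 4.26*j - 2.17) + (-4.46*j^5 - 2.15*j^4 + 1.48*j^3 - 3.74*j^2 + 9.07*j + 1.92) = -4.46*j^5 - 2.15*j^4 + 1.48*j^3 - 6.51*j^2 + 4.81*j - 0.25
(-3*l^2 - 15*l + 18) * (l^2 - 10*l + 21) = -3*l^4 + 15*l^3 + 105*l^2 - 495*l + 378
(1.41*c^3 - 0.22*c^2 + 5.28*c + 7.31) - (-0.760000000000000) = 1.41*c^3 - 0.22*c^2 + 5.28*c + 8.07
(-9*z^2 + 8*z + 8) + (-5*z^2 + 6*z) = -14*z^2 + 14*z + 8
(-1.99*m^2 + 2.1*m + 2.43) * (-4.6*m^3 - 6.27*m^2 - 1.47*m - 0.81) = 9.154*m^5 + 2.8173*m^4 - 21.4197*m^3 - 16.7112*m^2 - 5.2731*m - 1.9683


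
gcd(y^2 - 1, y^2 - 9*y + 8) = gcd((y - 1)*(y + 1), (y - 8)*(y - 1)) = y - 1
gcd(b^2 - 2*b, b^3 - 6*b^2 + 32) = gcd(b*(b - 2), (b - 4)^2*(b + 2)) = 1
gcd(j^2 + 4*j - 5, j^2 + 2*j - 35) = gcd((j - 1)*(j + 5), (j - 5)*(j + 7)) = 1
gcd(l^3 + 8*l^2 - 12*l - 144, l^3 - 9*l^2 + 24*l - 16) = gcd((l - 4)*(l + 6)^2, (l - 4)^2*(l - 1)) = l - 4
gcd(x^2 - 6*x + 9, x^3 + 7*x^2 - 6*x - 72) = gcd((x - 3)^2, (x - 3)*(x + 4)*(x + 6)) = x - 3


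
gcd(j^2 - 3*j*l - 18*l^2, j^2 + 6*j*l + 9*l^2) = j + 3*l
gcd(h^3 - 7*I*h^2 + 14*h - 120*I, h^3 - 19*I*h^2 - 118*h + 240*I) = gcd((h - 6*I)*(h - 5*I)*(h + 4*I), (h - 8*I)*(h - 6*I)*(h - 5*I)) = h^2 - 11*I*h - 30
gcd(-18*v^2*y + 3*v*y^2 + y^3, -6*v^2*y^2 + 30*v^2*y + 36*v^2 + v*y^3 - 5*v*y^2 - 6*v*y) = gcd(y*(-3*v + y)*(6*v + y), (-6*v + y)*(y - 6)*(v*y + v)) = 1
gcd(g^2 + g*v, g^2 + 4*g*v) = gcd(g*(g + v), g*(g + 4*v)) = g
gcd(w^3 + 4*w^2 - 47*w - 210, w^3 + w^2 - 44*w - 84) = w^2 - w - 42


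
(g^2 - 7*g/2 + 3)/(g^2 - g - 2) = (g - 3/2)/(g + 1)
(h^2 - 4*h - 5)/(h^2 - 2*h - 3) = (h - 5)/(h - 3)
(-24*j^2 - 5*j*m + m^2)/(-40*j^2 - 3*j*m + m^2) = (3*j + m)/(5*j + m)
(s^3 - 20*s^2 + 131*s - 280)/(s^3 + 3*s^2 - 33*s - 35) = (s^2 - 15*s + 56)/(s^2 + 8*s + 7)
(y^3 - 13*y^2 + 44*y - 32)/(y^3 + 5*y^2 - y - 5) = (y^2 - 12*y + 32)/(y^2 + 6*y + 5)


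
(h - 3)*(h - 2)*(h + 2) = h^3 - 3*h^2 - 4*h + 12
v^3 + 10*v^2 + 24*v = v*(v + 4)*(v + 6)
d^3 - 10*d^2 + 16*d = d*(d - 8)*(d - 2)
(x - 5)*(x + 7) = x^2 + 2*x - 35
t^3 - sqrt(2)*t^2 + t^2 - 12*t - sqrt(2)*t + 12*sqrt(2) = (t - 3)*(t + 4)*(t - sqrt(2))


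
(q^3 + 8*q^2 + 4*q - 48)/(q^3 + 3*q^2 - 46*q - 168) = (q - 2)/(q - 7)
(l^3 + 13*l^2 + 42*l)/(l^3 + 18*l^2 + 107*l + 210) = l/(l + 5)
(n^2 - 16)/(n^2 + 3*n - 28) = (n + 4)/(n + 7)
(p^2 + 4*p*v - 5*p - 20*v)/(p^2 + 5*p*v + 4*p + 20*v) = (p^2 + 4*p*v - 5*p - 20*v)/(p^2 + 5*p*v + 4*p + 20*v)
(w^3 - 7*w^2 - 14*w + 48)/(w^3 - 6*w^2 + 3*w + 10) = (w^2 - 5*w - 24)/(w^2 - 4*w - 5)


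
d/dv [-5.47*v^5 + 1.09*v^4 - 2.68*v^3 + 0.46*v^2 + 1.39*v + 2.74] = -27.35*v^4 + 4.36*v^3 - 8.04*v^2 + 0.92*v + 1.39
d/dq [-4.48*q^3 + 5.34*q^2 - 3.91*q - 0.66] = -13.44*q^2 + 10.68*q - 3.91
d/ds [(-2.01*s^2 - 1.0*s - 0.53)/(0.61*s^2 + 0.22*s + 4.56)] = (0.1678*s^2 - 17.6846*s - 4.4434)/(0.3721*s^4 + 0.2684*s^3 + 5.6116*s^2 + 2.0064*s + 20.7936)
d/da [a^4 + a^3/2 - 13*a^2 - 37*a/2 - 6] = 4*a^3 + 3*a^2/2 - 26*a - 37/2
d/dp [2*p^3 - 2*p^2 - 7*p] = 6*p^2 - 4*p - 7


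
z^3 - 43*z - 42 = (z - 7)*(z + 1)*(z + 6)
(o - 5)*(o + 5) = o^2 - 25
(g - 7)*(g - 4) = g^2 - 11*g + 28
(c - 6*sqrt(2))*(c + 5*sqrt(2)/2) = c^2 - 7*sqrt(2)*c/2 - 30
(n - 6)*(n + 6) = n^2 - 36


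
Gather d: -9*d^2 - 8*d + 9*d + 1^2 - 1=-9*d^2 + d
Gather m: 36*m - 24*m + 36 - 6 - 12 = 12*m + 18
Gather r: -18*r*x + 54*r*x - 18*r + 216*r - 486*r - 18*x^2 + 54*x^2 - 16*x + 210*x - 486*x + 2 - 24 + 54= r*(36*x - 288) + 36*x^2 - 292*x + 32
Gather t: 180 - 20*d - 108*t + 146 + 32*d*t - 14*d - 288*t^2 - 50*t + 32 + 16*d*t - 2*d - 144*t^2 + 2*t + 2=-36*d - 432*t^2 + t*(48*d - 156) + 360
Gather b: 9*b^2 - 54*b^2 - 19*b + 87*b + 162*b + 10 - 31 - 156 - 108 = -45*b^2 + 230*b - 285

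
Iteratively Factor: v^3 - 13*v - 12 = (v - 4)*(v^2 + 4*v + 3) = (v - 4)*(v + 1)*(v + 3)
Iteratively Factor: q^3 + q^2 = (q)*(q^2 + q) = q*(q + 1)*(q)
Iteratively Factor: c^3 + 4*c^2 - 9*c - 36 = (c + 4)*(c^2 - 9) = (c - 3)*(c + 4)*(c + 3)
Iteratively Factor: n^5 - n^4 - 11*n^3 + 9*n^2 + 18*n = (n - 2)*(n^4 + n^3 - 9*n^2 - 9*n) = (n - 2)*(n + 1)*(n^3 - 9*n) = (n - 3)*(n - 2)*(n + 1)*(n^2 + 3*n) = (n - 3)*(n - 2)*(n + 1)*(n + 3)*(n)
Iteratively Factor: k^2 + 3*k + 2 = (k + 1)*(k + 2)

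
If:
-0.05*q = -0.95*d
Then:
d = 0.0526315789473684*q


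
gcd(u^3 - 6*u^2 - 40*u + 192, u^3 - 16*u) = u - 4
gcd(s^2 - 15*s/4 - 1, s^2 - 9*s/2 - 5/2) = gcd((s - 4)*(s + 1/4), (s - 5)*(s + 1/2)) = 1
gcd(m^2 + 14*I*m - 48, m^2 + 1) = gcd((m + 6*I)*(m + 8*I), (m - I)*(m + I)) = 1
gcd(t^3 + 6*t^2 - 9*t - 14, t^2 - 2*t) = t - 2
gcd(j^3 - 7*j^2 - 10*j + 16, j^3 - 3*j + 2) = j^2 + j - 2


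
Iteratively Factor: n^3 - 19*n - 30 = (n + 3)*(n^2 - 3*n - 10) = (n - 5)*(n + 3)*(n + 2)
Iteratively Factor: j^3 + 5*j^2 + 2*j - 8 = (j + 4)*(j^2 + j - 2) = (j - 1)*(j + 4)*(j + 2)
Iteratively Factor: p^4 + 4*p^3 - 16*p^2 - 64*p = (p)*(p^3 + 4*p^2 - 16*p - 64) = p*(p + 4)*(p^2 - 16) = p*(p - 4)*(p + 4)*(p + 4)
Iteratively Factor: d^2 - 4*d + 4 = (d - 2)*(d - 2)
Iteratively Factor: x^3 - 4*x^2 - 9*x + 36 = (x + 3)*(x^2 - 7*x + 12) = (x - 4)*(x + 3)*(x - 3)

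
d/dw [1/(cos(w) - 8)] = sin(w)/(cos(w) - 8)^2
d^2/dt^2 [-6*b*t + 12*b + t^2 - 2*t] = 2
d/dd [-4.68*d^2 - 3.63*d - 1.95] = -9.36*d - 3.63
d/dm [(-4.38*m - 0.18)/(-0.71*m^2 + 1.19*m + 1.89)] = (3.1098*m^2 - 5.2122*m - (1.42*m - 1.19)*(4.38*m + 0.18) - 8.2782)/(-0.71*m^2 + 1.19*m + 1.89)^2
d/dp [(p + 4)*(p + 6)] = 2*p + 10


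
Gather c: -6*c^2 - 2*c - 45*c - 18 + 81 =-6*c^2 - 47*c + 63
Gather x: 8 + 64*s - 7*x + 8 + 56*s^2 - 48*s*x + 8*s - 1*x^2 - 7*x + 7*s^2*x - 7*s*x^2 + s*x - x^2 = 56*s^2 + 72*s + x^2*(-7*s - 2) + x*(7*s^2 - 47*s - 14) + 16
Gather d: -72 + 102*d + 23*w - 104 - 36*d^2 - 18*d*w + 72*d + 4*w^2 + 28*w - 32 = -36*d^2 + d*(174 - 18*w) + 4*w^2 + 51*w - 208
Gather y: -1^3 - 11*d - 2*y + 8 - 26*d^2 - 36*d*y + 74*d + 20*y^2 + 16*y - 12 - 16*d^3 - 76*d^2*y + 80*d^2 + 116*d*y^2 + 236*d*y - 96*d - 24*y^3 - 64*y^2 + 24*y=-16*d^3 + 54*d^2 - 33*d - 24*y^3 + y^2*(116*d - 44) + y*(-76*d^2 + 200*d + 38) - 5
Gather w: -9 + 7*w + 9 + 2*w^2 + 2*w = 2*w^2 + 9*w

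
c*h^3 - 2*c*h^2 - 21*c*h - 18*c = (h - 6)*(h + 3)*(c*h + c)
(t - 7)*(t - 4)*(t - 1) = t^3 - 12*t^2 + 39*t - 28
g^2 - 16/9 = (g - 4/3)*(g + 4/3)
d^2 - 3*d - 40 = (d - 8)*(d + 5)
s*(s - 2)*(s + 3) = s^3 + s^2 - 6*s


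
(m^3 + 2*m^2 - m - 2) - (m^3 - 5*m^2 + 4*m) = 7*m^2 - 5*m - 2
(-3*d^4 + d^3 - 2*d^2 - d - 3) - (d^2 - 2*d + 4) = -3*d^4 + d^3 - 3*d^2 + d - 7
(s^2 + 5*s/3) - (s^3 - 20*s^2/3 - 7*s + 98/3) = -s^3 + 23*s^2/3 + 26*s/3 - 98/3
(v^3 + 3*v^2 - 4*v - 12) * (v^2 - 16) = v^5 + 3*v^4 - 20*v^3 - 60*v^2 + 64*v + 192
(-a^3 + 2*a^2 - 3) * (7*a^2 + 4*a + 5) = -7*a^5 + 10*a^4 + 3*a^3 - 11*a^2 - 12*a - 15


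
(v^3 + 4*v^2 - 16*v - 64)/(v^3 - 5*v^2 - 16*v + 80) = (v + 4)/(v - 5)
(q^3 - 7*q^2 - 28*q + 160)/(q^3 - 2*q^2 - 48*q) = (q^2 + q - 20)/(q*(q + 6))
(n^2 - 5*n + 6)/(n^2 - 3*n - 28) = (-n^2 + 5*n - 6)/(-n^2 + 3*n + 28)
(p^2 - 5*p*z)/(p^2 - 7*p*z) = (p - 5*z)/(p - 7*z)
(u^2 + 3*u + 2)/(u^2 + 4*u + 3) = (u + 2)/(u + 3)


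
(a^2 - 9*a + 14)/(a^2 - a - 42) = (a - 2)/(a + 6)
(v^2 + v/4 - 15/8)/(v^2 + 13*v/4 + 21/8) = (4*v - 5)/(4*v + 7)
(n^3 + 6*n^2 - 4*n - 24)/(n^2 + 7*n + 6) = (n^2 - 4)/(n + 1)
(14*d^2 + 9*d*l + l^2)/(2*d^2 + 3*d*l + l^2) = (7*d + l)/(d + l)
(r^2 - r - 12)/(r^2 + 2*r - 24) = (r + 3)/(r + 6)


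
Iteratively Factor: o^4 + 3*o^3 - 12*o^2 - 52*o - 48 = (o + 2)*(o^3 + o^2 - 14*o - 24) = (o - 4)*(o + 2)*(o^2 + 5*o + 6) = (o - 4)*(o + 2)*(o + 3)*(o + 2)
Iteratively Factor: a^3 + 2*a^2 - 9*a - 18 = (a + 2)*(a^2 - 9) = (a + 2)*(a + 3)*(a - 3)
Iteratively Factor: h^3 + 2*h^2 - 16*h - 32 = (h - 4)*(h^2 + 6*h + 8) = (h - 4)*(h + 2)*(h + 4)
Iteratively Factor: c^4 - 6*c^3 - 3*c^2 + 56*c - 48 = (c - 4)*(c^3 - 2*c^2 - 11*c + 12) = (c - 4)*(c + 3)*(c^2 - 5*c + 4) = (c - 4)*(c - 1)*(c + 3)*(c - 4)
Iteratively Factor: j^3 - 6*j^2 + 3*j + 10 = (j + 1)*(j^2 - 7*j + 10) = (j - 2)*(j + 1)*(j - 5)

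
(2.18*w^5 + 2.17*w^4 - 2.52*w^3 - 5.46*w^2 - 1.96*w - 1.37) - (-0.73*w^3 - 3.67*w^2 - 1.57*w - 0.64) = 2.18*w^5 + 2.17*w^4 - 1.79*w^3 - 1.79*w^2 - 0.39*w - 0.73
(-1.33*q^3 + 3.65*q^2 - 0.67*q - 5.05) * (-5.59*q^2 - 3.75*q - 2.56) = 7.4347*q^5 - 15.416*q^4 - 6.5374*q^3 + 21.398*q^2 + 20.6527*q + 12.928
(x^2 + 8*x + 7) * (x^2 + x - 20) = x^4 + 9*x^3 - 5*x^2 - 153*x - 140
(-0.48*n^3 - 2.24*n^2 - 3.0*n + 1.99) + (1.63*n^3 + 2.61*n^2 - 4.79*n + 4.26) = 1.15*n^3 + 0.37*n^2 - 7.79*n + 6.25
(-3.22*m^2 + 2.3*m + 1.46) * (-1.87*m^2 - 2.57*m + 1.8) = 6.0214*m^4 + 3.9744*m^3 - 14.4372*m^2 + 0.3878*m + 2.628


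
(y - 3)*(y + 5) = y^2 + 2*y - 15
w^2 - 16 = (w - 4)*(w + 4)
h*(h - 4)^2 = h^3 - 8*h^2 + 16*h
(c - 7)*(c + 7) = c^2 - 49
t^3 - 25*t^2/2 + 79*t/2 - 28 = (t - 8)*(t - 7/2)*(t - 1)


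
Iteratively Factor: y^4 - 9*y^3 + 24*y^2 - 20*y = (y)*(y^3 - 9*y^2 + 24*y - 20) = y*(y - 2)*(y^2 - 7*y + 10) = y*(y - 5)*(y - 2)*(y - 2)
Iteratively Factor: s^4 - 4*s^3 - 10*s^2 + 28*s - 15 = (s - 1)*(s^3 - 3*s^2 - 13*s + 15) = (s - 5)*(s - 1)*(s^2 + 2*s - 3) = (s - 5)*(s - 1)^2*(s + 3)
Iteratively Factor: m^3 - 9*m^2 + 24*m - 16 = (m - 4)*(m^2 - 5*m + 4) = (m - 4)^2*(m - 1)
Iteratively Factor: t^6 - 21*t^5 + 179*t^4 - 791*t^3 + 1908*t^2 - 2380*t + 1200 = (t - 4)*(t^5 - 17*t^4 + 111*t^3 - 347*t^2 + 520*t - 300) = (t - 4)*(t - 2)*(t^4 - 15*t^3 + 81*t^2 - 185*t + 150) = (t - 5)*(t - 4)*(t - 2)*(t^3 - 10*t^2 + 31*t - 30) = (t - 5)^2*(t - 4)*(t - 2)*(t^2 - 5*t + 6) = (t - 5)^2*(t - 4)*(t - 3)*(t - 2)*(t - 2)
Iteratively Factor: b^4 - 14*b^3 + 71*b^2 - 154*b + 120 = (b - 5)*(b^3 - 9*b^2 + 26*b - 24) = (b - 5)*(b - 2)*(b^2 - 7*b + 12) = (b - 5)*(b - 3)*(b - 2)*(b - 4)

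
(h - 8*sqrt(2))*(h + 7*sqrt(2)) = h^2 - sqrt(2)*h - 112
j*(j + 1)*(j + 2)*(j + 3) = j^4 + 6*j^3 + 11*j^2 + 6*j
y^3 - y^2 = y^2*(y - 1)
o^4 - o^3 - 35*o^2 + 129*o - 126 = (o - 3)^2*(o - 2)*(o + 7)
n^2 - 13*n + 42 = (n - 7)*(n - 6)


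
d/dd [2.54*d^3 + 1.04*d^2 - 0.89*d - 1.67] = 7.62*d^2 + 2.08*d - 0.89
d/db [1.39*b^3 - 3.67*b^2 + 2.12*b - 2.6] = 4.17*b^2 - 7.34*b + 2.12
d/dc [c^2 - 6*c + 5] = 2*c - 6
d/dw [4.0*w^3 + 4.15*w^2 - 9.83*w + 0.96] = 12.0*w^2 + 8.3*w - 9.83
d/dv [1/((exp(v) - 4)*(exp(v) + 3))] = (1 - 2*exp(v))*exp(v)/(exp(4*v) - 2*exp(3*v) - 23*exp(2*v) + 24*exp(v) + 144)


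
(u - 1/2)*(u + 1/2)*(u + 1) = u^3 + u^2 - u/4 - 1/4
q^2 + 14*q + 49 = (q + 7)^2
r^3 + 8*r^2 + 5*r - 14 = (r - 1)*(r + 2)*(r + 7)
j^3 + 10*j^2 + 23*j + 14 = (j + 1)*(j + 2)*(j + 7)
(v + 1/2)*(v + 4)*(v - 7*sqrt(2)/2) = v^3 - 7*sqrt(2)*v^2/2 + 9*v^2/2 - 63*sqrt(2)*v/4 + 2*v - 7*sqrt(2)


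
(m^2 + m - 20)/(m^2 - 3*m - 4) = (m + 5)/(m + 1)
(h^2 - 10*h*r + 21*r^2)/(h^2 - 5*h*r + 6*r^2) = (-h + 7*r)/(-h + 2*r)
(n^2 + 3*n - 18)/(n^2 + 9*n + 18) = (n - 3)/(n + 3)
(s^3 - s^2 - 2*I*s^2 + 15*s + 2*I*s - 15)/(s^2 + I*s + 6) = (s^2 - s*(1 + 5*I) + 5*I)/(s - 2*I)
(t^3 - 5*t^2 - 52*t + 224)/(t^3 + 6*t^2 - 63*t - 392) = (t - 4)/(t + 7)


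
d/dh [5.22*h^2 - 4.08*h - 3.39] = 10.44*h - 4.08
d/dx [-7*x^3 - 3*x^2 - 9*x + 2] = -21*x^2 - 6*x - 9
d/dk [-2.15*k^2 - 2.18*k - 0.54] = -4.3*k - 2.18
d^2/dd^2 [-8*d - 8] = 0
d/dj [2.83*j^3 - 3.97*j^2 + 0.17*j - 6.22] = 8.49*j^2 - 7.94*j + 0.17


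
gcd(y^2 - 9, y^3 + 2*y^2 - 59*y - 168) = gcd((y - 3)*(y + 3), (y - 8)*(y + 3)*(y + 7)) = y + 3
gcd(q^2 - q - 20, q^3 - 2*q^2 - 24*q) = q + 4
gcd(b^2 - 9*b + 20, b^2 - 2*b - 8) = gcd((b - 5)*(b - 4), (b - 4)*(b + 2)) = b - 4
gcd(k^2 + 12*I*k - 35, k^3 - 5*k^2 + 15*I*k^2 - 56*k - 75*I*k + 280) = k + 7*I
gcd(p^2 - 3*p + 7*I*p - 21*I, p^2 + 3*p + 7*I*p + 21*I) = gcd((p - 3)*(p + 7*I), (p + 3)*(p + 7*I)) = p + 7*I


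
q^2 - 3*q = q*(q - 3)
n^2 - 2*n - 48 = (n - 8)*(n + 6)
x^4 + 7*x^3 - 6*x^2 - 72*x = x*(x - 3)*(x + 4)*(x + 6)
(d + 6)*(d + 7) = d^2 + 13*d + 42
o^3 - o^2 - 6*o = o*(o - 3)*(o + 2)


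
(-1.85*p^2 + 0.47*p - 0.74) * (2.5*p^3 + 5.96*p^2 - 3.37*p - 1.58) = -4.625*p^5 - 9.851*p^4 + 7.1857*p^3 - 3.0713*p^2 + 1.7512*p + 1.1692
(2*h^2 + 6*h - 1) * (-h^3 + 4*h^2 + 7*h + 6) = -2*h^5 + 2*h^4 + 39*h^3 + 50*h^2 + 29*h - 6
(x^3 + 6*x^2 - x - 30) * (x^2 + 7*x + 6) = x^5 + 13*x^4 + 47*x^3 - x^2 - 216*x - 180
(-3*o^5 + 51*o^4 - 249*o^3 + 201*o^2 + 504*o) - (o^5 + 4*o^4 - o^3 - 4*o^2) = -4*o^5 + 47*o^4 - 248*o^3 + 205*o^2 + 504*o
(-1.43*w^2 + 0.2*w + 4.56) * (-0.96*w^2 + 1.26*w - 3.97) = 1.3728*w^4 - 1.9938*w^3 + 1.5515*w^2 + 4.9516*w - 18.1032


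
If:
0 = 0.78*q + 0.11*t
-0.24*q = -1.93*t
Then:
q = 0.00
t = 0.00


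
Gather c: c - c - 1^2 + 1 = 0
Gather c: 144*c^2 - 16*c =144*c^2 - 16*c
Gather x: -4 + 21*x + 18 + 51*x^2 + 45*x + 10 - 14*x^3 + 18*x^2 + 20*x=-14*x^3 + 69*x^2 + 86*x + 24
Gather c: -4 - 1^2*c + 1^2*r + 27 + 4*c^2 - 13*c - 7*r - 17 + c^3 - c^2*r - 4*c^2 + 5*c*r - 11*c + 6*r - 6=c^3 - c^2*r + c*(5*r - 25)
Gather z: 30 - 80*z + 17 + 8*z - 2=45 - 72*z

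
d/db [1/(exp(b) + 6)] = -exp(b)/(exp(b) + 6)^2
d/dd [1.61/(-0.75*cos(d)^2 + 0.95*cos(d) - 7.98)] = (1.5295 - 2.415*cos(d))*sin(d)/(0.75*cos(d)^2 - 0.95*cos(d) + 7.98)^2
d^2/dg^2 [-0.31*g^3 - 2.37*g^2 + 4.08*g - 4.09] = -1.86*g - 4.74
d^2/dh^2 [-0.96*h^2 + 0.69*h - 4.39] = -1.92000000000000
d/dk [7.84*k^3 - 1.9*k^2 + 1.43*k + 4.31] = 23.52*k^2 - 3.8*k + 1.43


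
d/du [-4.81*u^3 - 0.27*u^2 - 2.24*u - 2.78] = -14.43*u^2 - 0.54*u - 2.24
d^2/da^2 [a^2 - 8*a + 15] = 2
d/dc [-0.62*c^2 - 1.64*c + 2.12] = -1.24*c - 1.64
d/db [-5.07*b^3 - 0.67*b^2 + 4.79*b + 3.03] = -15.21*b^2 - 1.34*b + 4.79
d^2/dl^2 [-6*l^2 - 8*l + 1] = -12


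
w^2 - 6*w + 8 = (w - 4)*(w - 2)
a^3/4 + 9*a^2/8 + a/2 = a*(a/4 + 1)*(a + 1/2)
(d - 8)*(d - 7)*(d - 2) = d^3 - 17*d^2 + 86*d - 112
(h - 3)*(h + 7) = h^2 + 4*h - 21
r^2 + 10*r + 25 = (r + 5)^2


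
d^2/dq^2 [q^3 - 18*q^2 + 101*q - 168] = 6*q - 36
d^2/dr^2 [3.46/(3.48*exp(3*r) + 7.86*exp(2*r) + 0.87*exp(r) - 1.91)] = (3.46*(10.44*exp(2*r) + 15.72*exp(r) + 0.87)*(20.88*exp(2*r) + 31.44*exp(r) + 1.74)*exp(r) - (108.3672*exp(2*r) + 108.7824*exp(r) + 3.0102)*(3.48*exp(3*r) + 7.86*exp(2*r) + 0.87*exp(r) - 1.91))*exp(r)/(3.48*exp(3*r) + 7.86*exp(2*r) + 0.87*exp(r) - 1.91)^3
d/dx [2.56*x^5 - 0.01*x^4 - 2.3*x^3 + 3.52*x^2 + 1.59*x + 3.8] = 12.8*x^4 - 0.04*x^3 - 6.9*x^2 + 7.04*x + 1.59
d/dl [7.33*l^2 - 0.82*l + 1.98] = 14.66*l - 0.82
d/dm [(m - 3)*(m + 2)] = 2*m - 1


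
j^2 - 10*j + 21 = (j - 7)*(j - 3)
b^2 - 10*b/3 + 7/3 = (b - 7/3)*(b - 1)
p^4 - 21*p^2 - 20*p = p*(p - 5)*(p + 1)*(p + 4)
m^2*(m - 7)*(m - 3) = m^4 - 10*m^3 + 21*m^2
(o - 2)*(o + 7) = o^2 + 5*o - 14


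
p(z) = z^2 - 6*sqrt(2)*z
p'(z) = 2*z - 6*sqrt(2)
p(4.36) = -17.99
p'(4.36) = 0.23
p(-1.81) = 18.63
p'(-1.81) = -12.11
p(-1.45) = 14.41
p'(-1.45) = -11.39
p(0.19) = -1.58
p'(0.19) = -8.11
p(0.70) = -5.45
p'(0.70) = -7.09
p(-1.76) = 18.03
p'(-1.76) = -12.01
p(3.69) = -17.69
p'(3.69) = -1.11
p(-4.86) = 64.86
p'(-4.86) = -18.21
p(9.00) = 4.63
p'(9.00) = 9.51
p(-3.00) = 34.46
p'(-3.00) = -14.49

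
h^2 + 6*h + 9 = (h + 3)^2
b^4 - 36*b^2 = b^2*(b - 6)*(b + 6)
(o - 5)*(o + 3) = o^2 - 2*o - 15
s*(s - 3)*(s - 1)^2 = s^4 - 5*s^3 + 7*s^2 - 3*s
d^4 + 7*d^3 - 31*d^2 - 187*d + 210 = (d - 5)*(d - 1)*(d + 6)*(d + 7)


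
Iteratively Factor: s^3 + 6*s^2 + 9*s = (s)*(s^2 + 6*s + 9) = s*(s + 3)*(s + 3)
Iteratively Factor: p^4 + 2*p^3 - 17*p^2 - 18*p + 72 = (p + 3)*(p^3 - p^2 - 14*p + 24) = (p - 3)*(p + 3)*(p^2 + 2*p - 8) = (p - 3)*(p + 3)*(p + 4)*(p - 2)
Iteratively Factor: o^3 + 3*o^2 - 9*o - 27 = (o + 3)*(o^2 - 9) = (o + 3)^2*(o - 3)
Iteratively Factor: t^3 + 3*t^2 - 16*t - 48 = (t + 4)*(t^2 - t - 12) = (t - 4)*(t + 4)*(t + 3)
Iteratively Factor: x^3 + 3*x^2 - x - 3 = (x - 1)*(x^2 + 4*x + 3) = (x - 1)*(x + 3)*(x + 1)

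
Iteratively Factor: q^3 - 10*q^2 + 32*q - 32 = (q - 4)*(q^2 - 6*q + 8) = (q - 4)*(q - 2)*(q - 4)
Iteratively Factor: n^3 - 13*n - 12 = (n + 1)*(n^2 - n - 12) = (n - 4)*(n + 1)*(n + 3)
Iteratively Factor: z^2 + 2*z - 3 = (z + 3)*(z - 1)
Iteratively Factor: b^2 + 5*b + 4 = (b + 4)*(b + 1)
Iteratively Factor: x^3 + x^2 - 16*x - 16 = (x + 4)*(x^2 - 3*x - 4) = (x - 4)*(x + 4)*(x + 1)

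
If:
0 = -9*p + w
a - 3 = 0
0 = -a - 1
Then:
No Solution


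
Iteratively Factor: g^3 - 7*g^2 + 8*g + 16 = (g + 1)*(g^2 - 8*g + 16) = (g - 4)*(g + 1)*(g - 4)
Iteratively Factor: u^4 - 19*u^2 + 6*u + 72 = (u + 2)*(u^3 - 2*u^2 - 15*u + 36) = (u - 3)*(u + 2)*(u^2 + u - 12) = (u - 3)^2*(u + 2)*(u + 4)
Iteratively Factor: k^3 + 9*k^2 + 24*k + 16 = (k + 1)*(k^2 + 8*k + 16) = (k + 1)*(k + 4)*(k + 4)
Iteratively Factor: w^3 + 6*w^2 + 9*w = (w + 3)*(w^2 + 3*w) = w*(w + 3)*(w + 3)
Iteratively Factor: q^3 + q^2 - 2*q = (q - 1)*(q^2 + 2*q) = q*(q - 1)*(q + 2)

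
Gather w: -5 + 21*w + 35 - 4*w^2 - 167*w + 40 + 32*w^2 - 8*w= 28*w^2 - 154*w + 70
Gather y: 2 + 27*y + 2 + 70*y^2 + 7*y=70*y^2 + 34*y + 4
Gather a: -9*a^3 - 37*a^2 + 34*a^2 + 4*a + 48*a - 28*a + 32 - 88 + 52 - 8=-9*a^3 - 3*a^2 + 24*a - 12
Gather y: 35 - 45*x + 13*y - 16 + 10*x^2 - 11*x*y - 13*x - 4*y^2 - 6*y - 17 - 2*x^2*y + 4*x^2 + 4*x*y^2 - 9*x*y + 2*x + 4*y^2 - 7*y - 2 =14*x^2 + 4*x*y^2 - 56*x + y*(-2*x^2 - 20*x)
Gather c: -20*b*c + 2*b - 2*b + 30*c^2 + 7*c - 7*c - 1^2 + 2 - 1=-20*b*c + 30*c^2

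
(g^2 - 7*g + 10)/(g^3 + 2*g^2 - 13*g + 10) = (g - 5)/(g^2 + 4*g - 5)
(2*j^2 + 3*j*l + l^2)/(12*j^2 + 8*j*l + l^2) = (j + l)/(6*j + l)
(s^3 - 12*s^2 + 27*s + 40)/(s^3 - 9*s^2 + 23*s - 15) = (s^2 - 7*s - 8)/(s^2 - 4*s + 3)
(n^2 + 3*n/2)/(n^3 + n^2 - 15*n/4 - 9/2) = 2*n/(2*n^2 - n - 6)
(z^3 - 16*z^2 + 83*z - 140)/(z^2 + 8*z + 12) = (z^3 - 16*z^2 + 83*z - 140)/(z^2 + 8*z + 12)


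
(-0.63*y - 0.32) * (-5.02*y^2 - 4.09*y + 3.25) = 3.1626*y^3 + 4.1831*y^2 - 0.7387*y - 1.04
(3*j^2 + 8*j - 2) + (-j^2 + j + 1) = 2*j^2 + 9*j - 1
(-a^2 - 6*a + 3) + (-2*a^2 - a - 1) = -3*a^2 - 7*a + 2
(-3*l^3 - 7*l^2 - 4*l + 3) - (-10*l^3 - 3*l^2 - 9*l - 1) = 7*l^3 - 4*l^2 + 5*l + 4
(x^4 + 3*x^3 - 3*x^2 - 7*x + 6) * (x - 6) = x^5 - 3*x^4 - 21*x^3 + 11*x^2 + 48*x - 36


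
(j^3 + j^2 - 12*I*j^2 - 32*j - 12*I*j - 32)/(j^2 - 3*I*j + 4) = (j^2 + j*(1 - 8*I) - 8*I)/(j + I)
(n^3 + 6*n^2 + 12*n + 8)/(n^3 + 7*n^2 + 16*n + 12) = (n + 2)/(n + 3)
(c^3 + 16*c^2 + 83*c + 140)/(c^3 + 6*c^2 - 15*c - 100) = (c^2 + 11*c + 28)/(c^2 + c - 20)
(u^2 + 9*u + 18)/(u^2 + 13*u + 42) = (u + 3)/(u + 7)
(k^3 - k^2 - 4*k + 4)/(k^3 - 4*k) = (k - 1)/k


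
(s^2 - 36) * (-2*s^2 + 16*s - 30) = -2*s^4 + 16*s^3 + 42*s^2 - 576*s + 1080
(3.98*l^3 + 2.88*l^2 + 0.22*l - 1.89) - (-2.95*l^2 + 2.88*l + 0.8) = 3.98*l^3 + 5.83*l^2 - 2.66*l - 2.69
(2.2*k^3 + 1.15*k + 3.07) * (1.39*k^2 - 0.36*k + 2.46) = 3.058*k^5 - 0.792*k^4 + 7.0105*k^3 + 3.8533*k^2 + 1.7238*k + 7.5522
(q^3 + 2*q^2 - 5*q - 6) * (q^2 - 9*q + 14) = q^5 - 7*q^4 - 9*q^3 + 67*q^2 - 16*q - 84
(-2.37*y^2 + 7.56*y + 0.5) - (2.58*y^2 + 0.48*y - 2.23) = -4.95*y^2 + 7.08*y + 2.73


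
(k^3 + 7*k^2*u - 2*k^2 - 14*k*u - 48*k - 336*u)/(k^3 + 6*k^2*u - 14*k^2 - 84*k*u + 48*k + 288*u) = (k^2 + 7*k*u + 6*k + 42*u)/(k^2 + 6*k*u - 6*k - 36*u)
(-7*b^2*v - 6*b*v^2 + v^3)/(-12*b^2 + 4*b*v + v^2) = v*(-7*b^2 - 6*b*v + v^2)/(-12*b^2 + 4*b*v + v^2)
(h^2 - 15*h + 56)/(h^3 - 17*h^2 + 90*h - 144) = (h - 7)/(h^2 - 9*h + 18)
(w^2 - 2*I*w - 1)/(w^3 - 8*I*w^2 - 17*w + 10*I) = (w - I)/(w^2 - 7*I*w - 10)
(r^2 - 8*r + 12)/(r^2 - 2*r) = (r - 6)/r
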